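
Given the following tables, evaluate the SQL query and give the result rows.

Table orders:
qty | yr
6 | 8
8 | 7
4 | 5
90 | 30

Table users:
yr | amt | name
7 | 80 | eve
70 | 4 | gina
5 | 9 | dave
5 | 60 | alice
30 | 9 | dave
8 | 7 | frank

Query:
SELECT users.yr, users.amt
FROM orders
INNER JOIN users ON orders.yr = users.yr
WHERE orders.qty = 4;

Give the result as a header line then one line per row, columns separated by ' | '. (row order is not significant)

After JOIN users (5 rows):
orders.qty | orders.yr | users.yr | users.amt | users.name
6 | 8 | 8 | 7 | frank
8 | 7 | 7 | 80 | eve
4 | 5 | 5 | 9 | dave
4 | 5 | 5 | 60 | alice
90 | 30 | 30 | 9 | dave
After WHERE (2 rows):
orders.qty | orders.yr | users.yr | users.amt | users.name
4 | 5 | 5 | 9 | dave
4 | 5 | 5 | 60 | alice
After SELECT (2 rows):
users.yr | users.amt
5 | 9
5 | 60

== RESULT ==
users.yr | users.amt
5 | 9
5 | 60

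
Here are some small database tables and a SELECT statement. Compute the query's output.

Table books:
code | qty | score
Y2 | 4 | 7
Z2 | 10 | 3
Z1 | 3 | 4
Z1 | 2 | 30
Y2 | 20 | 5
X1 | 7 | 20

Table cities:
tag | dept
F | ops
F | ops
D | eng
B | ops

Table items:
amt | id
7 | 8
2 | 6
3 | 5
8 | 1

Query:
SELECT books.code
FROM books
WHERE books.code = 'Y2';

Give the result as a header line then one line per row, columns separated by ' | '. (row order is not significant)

After WHERE (2 rows):
books.code | books.qty | books.score
Y2 | 4 | 7
Y2 | 20 | 5
After SELECT (2 rows):
books.code
Y2
Y2

== RESULT ==
books.code
Y2
Y2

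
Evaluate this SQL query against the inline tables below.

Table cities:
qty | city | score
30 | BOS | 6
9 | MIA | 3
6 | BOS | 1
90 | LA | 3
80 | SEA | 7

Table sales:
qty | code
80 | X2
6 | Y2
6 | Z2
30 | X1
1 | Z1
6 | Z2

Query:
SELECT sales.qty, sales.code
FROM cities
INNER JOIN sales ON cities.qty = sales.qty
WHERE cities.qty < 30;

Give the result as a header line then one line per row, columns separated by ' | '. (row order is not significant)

After JOIN sales (5 rows):
cities.qty | cities.city | cities.score | sales.qty | sales.code
30 | BOS | 6 | 30 | X1
6 | BOS | 1 | 6 | Y2
6 | BOS | 1 | 6 | Z2
6 | BOS | 1 | 6 | Z2
80 | SEA | 7 | 80 | X2
After WHERE (3 rows):
cities.qty | cities.city | cities.score | sales.qty | sales.code
6 | BOS | 1 | 6 | Y2
6 | BOS | 1 | 6 | Z2
6 | BOS | 1 | 6 | Z2
After SELECT (3 rows):
sales.qty | sales.code
6 | Y2
6 | Z2
6 | Z2

== RESULT ==
sales.qty | sales.code
6 | Y2
6 | Z2
6 | Z2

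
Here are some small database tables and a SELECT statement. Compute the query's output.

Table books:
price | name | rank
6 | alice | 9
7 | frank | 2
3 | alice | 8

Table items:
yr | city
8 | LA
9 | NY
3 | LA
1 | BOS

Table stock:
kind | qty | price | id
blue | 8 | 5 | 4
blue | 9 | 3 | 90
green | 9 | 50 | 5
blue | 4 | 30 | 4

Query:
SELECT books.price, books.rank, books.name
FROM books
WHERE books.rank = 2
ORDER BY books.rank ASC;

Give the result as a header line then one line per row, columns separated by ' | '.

== RESULT ==
books.price | books.rank | books.name
7 | 2 | frank

Derivation:
After WHERE (1 rows):
books.price | books.name | books.rank
7 | frank | 2
After SELECT (1 rows):
books.price | books.rank | books.name
7 | 2 | frank
After ORDER BY (1 rows):
books.price | books.rank | books.name
7 | 2 | frank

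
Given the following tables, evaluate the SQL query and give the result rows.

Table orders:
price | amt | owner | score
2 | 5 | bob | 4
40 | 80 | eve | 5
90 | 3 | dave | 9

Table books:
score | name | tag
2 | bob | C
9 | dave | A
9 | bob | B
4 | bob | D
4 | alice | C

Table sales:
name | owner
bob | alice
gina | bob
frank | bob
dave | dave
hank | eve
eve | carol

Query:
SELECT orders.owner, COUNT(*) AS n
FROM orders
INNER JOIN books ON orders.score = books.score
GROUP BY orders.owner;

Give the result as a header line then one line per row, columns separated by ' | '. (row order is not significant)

== RESULT ==
orders.owner | n
bob | 2
dave | 2

Derivation:
After JOIN books (4 rows):
orders.price | orders.amt | orders.owner | orders.score | books.score | books.name | books.tag
2 | 5 | bob | 4 | 4 | bob | D
2 | 5 | bob | 4 | 4 | alice | C
90 | 3 | dave | 9 | 9 | dave | A
90 | 3 | dave | 9 | 9 | bob | B
After GROUP BY (2 rows):
orders.owner | n
bob | 2
dave | 2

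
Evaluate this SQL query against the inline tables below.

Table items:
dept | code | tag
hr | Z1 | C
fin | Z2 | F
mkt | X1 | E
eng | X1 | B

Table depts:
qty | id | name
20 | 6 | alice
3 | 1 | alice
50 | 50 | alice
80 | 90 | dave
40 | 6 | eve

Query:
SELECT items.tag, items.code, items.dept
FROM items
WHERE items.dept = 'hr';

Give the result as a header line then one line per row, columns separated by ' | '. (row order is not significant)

After WHERE (1 rows):
items.dept | items.code | items.tag
hr | Z1 | C
After SELECT (1 rows):
items.tag | items.code | items.dept
C | Z1 | hr

== RESULT ==
items.tag | items.code | items.dept
C | Z1 | hr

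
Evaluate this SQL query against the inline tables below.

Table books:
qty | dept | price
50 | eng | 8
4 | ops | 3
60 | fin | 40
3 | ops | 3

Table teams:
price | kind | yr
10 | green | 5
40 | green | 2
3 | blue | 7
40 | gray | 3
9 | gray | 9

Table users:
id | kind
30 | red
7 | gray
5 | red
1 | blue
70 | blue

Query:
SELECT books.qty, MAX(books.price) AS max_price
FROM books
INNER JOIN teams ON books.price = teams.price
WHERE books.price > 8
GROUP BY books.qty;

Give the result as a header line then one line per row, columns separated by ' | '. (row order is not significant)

After JOIN teams (4 rows):
books.qty | books.dept | books.price | teams.price | teams.kind | teams.yr
4 | ops | 3 | 3 | blue | 7
60 | fin | 40 | 40 | green | 2
60 | fin | 40 | 40 | gray | 3
3 | ops | 3 | 3 | blue | 7
After WHERE (2 rows):
books.qty | books.dept | books.price | teams.price | teams.kind | teams.yr
60 | fin | 40 | 40 | green | 2
60 | fin | 40 | 40 | gray | 3
After GROUP BY (1 rows):
books.qty | max_price
60 | 40

== RESULT ==
books.qty | max_price
60 | 40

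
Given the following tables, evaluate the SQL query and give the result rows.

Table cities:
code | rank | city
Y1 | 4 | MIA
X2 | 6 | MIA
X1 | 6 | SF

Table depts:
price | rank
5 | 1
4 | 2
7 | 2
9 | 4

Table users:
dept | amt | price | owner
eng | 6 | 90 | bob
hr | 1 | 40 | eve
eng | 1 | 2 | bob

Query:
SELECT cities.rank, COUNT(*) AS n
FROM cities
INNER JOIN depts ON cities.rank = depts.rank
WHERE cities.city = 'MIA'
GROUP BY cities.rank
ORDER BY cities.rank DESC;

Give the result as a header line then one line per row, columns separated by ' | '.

== RESULT ==
cities.rank | n
4 | 1

Derivation:
After JOIN depts (1 rows):
cities.code | cities.rank | cities.city | depts.price | depts.rank
Y1 | 4 | MIA | 9 | 4
After WHERE (1 rows):
cities.code | cities.rank | cities.city | depts.price | depts.rank
Y1 | 4 | MIA | 9 | 4
After GROUP BY (1 rows):
cities.rank | n
4 | 1
After ORDER BY (1 rows):
cities.rank | n
4 | 1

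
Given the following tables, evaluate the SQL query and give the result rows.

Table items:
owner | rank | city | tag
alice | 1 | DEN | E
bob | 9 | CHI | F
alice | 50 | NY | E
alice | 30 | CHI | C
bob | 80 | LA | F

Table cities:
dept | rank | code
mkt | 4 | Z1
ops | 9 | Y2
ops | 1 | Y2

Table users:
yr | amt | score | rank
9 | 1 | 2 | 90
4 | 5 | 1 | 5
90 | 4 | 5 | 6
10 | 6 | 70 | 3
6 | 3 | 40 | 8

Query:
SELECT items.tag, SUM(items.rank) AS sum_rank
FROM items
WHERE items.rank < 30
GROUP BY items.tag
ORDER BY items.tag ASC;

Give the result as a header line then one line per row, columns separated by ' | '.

After WHERE (2 rows):
items.owner | items.rank | items.city | items.tag
alice | 1 | DEN | E
bob | 9 | CHI | F
After GROUP BY (2 rows):
items.tag | sum_rank
E | 1
F | 9
After ORDER BY (2 rows):
items.tag | sum_rank
E | 1
F | 9

== RESULT ==
items.tag | sum_rank
E | 1
F | 9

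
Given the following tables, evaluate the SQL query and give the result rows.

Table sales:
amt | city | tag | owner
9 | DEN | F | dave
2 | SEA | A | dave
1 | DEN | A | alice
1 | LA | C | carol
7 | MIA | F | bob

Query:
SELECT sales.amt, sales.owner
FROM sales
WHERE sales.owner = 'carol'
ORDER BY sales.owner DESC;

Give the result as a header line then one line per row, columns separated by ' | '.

== RESULT ==
sales.amt | sales.owner
1 | carol

Derivation:
After WHERE (1 rows):
sales.amt | sales.city | sales.tag | sales.owner
1 | LA | C | carol
After SELECT (1 rows):
sales.amt | sales.owner
1 | carol
After ORDER BY (1 rows):
sales.amt | sales.owner
1 | carol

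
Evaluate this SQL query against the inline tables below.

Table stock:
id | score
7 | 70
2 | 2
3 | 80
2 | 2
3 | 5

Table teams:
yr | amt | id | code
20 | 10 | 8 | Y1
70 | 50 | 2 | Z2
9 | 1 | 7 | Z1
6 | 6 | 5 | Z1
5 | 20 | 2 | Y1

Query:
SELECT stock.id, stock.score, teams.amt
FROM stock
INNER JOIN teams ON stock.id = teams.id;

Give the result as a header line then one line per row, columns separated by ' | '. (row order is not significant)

== RESULT ==
stock.id | stock.score | teams.amt
7 | 70 | 1
2 | 2 | 50
2 | 2 | 20
2 | 2 | 50
2 | 2 | 20

Derivation:
After JOIN teams (5 rows):
stock.id | stock.score | teams.yr | teams.amt | teams.id | teams.code
7 | 70 | 9 | 1 | 7 | Z1
2 | 2 | 70 | 50 | 2 | Z2
2 | 2 | 5 | 20 | 2 | Y1
2 | 2 | 70 | 50 | 2 | Z2
2 | 2 | 5 | 20 | 2 | Y1
After SELECT (5 rows):
stock.id | stock.score | teams.amt
7 | 70 | 1
2 | 2 | 50
2 | 2 | 20
2 | 2 | 50
2 | 2 | 20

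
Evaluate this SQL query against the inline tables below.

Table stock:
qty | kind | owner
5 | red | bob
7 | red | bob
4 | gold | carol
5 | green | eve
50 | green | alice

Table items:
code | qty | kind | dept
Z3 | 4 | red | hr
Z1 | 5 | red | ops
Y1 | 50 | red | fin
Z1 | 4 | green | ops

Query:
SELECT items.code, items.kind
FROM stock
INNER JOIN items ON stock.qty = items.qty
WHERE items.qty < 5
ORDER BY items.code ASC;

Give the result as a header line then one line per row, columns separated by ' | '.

== RESULT ==
items.code | items.kind
Z1 | green
Z3 | red

Derivation:
After JOIN items (5 rows):
stock.qty | stock.kind | stock.owner | items.code | items.qty | items.kind | items.dept
5 | red | bob | Z1 | 5 | red | ops
4 | gold | carol | Z3 | 4 | red | hr
4 | gold | carol | Z1 | 4 | green | ops
5 | green | eve | Z1 | 5 | red | ops
50 | green | alice | Y1 | 50 | red | fin
After WHERE (2 rows):
stock.qty | stock.kind | stock.owner | items.code | items.qty | items.kind | items.dept
4 | gold | carol | Z3 | 4 | red | hr
4 | gold | carol | Z1 | 4 | green | ops
After SELECT (2 rows):
items.code | items.kind
Z3 | red
Z1 | green
After ORDER BY (2 rows):
items.code | items.kind
Z1 | green
Z3 | red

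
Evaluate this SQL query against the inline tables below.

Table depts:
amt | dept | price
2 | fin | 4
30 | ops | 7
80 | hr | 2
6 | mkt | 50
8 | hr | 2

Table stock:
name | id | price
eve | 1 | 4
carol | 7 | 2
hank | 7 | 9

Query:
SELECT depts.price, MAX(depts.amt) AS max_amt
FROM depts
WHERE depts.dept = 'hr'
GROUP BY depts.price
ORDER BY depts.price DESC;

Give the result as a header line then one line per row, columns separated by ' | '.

== RESULT ==
depts.price | max_amt
2 | 80

Derivation:
After WHERE (2 rows):
depts.amt | depts.dept | depts.price
80 | hr | 2
8 | hr | 2
After GROUP BY (1 rows):
depts.price | max_amt
2 | 80
After ORDER BY (1 rows):
depts.price | max_amt
2 | 80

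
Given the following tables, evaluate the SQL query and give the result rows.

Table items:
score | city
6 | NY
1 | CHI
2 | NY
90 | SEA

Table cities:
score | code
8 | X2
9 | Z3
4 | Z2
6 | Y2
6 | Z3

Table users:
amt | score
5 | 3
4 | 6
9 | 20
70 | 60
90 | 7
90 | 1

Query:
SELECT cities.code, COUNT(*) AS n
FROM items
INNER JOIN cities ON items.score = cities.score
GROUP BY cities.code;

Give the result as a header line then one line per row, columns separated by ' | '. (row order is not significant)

== RESULT ==
cities.code | n
Y2 | 1
Z3 | 1

Derivation:
After JOIN cities (2 rows):
items.score | items.city | cities.score | cities.code
6 | NY | 6 | Y2
6 | NY | 6 | Z3
After GROUP BY (2 rows):
cities.code | n
Y2 | 1
Z3 | 1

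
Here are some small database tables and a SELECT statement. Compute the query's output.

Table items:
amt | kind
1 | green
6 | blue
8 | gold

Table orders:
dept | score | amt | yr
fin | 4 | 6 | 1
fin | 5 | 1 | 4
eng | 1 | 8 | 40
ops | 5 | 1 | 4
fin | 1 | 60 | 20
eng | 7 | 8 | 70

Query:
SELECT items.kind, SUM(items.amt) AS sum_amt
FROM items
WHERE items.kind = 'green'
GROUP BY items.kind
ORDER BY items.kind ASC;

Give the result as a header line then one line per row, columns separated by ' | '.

== RESULT ==
items.kind | sum_amt
green | 1

Derivation:
After WHERE (1 rows):
items.amt | items.kind
1 | green
After GROUP BY (1 rows):
items.kind | sum_amt
green | 1
After ORDER BY (1 rows):
items.kind | sum_amt
green | 1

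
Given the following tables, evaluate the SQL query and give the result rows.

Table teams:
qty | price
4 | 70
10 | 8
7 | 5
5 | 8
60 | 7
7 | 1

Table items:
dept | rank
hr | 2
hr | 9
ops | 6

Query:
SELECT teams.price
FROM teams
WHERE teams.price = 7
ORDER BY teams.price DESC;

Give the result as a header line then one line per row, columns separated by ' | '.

After WHERE (1 rows):
teams.qty | teams.price
60 | 7
After SELECT (1 rows):
teams.price
7
After ORDER BY (1 rows):
teams.price
7

== RESULT ==
teams.price
7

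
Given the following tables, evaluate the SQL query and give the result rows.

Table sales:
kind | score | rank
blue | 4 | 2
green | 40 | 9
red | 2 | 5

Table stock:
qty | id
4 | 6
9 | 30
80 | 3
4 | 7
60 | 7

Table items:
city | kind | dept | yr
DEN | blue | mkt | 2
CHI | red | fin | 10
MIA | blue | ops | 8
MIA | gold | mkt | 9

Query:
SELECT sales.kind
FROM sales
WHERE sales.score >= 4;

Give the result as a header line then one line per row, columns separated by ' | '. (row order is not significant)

After WHERE (2 rows):
sales.kind | sales.score | sales.rank
blue | 4 | 2
green | 40 | 9
After SELECT (2 rows):
sales.kind
blue
green

== RESULT ==
sales.kind
blue
green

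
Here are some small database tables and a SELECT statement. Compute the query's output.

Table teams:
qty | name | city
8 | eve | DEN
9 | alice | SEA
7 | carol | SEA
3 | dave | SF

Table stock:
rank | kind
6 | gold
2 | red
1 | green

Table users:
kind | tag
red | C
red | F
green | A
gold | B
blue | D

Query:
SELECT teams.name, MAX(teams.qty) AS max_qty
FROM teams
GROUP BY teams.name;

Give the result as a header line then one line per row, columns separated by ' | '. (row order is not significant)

After GROUP BY (4 rows):
teams.name | max_qty
eve | 8
alice | 9
carol | 7
dave | 3

== RESULT ==
teams.name | max_qty
eve | 8
alice | 9
carol | 7
dave | 3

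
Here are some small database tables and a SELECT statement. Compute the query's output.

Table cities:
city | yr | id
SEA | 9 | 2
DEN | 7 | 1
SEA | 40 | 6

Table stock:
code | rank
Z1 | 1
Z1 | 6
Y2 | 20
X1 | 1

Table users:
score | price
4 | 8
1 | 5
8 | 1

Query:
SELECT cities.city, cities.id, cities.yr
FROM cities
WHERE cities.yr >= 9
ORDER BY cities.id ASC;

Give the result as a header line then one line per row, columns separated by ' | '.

After WHERE (2 rows):
cities.city | cities.yr | cities.id
SEA | 9 | 2
SEA | 40 | 6
After SELECT (2 rows):
cities.city | cities.id | cities.yr
SEA | 2 | 9
SEA | 6 | 40
After ORDER BY (2 rows):
cities.city | cities.id | cities.yr
SEA | 2 | 9
SEA | 6 | 40

== RESULT ==
cities.city | cities.id | cities.yr
SEA | 2 | 9
SEA | 6 | 40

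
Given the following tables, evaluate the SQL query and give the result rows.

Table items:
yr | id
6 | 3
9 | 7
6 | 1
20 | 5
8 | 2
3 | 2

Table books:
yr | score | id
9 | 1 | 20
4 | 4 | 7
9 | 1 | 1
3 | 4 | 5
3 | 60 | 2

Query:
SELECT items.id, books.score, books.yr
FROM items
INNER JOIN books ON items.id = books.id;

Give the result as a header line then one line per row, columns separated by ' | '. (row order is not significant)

After JOIN books (5 rows):
items.yr | items.id | books.yr | books.score | books.id
9 | 7 | 4 | 4 | 7
6 | 1 | 9 | 1 | 1
20 | 5 | 3 | 4 | 5
8 | 2 | 3 | 60 | 2
3 | 2 | 3 | 60 | 2
After SELECT (5 rows):
items.id | books.score | books.yr
7 | 4 | 4
1 | 1 | 9
5 | 4 | 3
2 | 60 | 3
2 | 60 | 3

== RESULT ==
items.id | books.score | books.yr
7 | 4 | 4
1 | 1 | 9
5 | 4 | 3
2 | 60 | 3
2 | 60 | 3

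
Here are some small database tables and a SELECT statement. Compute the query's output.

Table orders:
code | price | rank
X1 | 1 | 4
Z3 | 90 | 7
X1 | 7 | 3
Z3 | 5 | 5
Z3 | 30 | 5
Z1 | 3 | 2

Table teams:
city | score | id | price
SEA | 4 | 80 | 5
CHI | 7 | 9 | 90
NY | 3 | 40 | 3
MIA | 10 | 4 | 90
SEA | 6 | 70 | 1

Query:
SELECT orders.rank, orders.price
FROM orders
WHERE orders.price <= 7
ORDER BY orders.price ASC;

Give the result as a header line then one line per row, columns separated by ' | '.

== RESULT ==
orders.rank | orders.price
4 | 1
2 | 3
5 | 5
3 | 7

Derivation:
After WHERE (4 rows):
orders.code | orders.price | orders.rank
X1 | 1 | 4
X1 | 7 | 3
Z3 | 5 | 5
Z1 | 3 | 2
After SELECT (4 rows):
orders.rank | orders.price
4 | 1
3 | 7
5 | 5
2 | 3
After ORDER BY (4 rows):
orders.rank | orders.price
4 | 1
2 | 3
5 | 5
3 | 7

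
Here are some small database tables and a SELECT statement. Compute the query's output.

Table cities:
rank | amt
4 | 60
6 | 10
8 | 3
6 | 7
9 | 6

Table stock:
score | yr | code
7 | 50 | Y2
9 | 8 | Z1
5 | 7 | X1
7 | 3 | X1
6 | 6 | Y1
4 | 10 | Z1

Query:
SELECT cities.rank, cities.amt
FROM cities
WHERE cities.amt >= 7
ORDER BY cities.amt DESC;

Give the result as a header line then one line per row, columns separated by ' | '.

After WHERE (3 rows):
cities.rank | cities.amt
4 | 60
6 | 10
6 | 7
After SELECT (3 rows):
cities.rank | cities.amt
4 | 60
6 | 10
6 | 7
After ORDER BY (3 rows):
cities.rank | cities.amt
4 | 60
6 | 10
6 | 7

== RESULT ==
cities.rank | cities.amt
4 | 60
6 | 10
6 | 7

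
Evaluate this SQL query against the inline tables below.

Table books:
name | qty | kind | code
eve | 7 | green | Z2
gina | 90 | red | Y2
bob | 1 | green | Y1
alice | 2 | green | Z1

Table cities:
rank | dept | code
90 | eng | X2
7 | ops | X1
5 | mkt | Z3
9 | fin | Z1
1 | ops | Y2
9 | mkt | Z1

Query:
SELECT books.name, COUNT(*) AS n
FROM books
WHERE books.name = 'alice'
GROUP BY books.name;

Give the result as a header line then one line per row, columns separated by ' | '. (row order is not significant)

After WHERE (1 rows):
books.name | books.qty | books.kind | books.code
alice | 2 | green | Z1
After GROUP BY (1 rows):
books.name | n
alice | 1

== RESULT ==
books.name | n
alice | 1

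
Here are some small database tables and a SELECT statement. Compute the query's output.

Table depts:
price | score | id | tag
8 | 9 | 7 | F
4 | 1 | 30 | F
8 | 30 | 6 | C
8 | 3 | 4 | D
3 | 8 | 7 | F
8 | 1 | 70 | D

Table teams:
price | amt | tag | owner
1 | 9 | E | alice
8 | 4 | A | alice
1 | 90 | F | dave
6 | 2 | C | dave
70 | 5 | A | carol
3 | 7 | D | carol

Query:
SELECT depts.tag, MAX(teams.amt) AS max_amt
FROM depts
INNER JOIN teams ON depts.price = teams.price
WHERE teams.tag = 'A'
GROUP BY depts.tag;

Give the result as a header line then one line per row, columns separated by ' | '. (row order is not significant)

== RESULT ==
depts.tag | max_amt
F | 4
C | 4
D | 4

Derivation:
After JOIN teams (5 rows):
depts.price | depts.score | depts.id | depts.tag | teams.price | teams.amt | teams.tag | teams.owner
8 | 9 | 7 | F | 8 | 4 | A | alice
8 | 30 | 6 | C | 8 | 4 | A | alice
8 | 3 | 4 | D | 8 | 4 | A | alice
3 | 8 | 7 | F | 3 | 7 | D | carol
8 | 1 | 70 | D | 8 | 4 | A | alice
After WHERE (4 rows):
depts.price | depts.score | depts.id | depts.tag | teams.price | teams.amt | teams.tag | teams.owner
8 | 9 | 7 | F | 8 | 4 | A | alice
8 | 30 | 6 | C | 8 | 4 | A | alice
8 | 3 | 4 | D | 8 | 4 | A | alice
8 | 1 | 70 | D | 8 | 4 | A | alice
After GROUP BY (3 rows):
depts.tag | max_amt
F | 4
C | 4
D | 4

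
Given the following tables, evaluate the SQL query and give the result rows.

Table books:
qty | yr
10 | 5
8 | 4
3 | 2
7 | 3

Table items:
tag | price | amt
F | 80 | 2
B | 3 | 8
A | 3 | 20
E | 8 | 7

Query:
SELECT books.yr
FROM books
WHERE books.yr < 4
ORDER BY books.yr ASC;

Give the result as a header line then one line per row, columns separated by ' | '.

== RESULT ==
books.yr
2
3

Derivation:
After WHERE (2 rows):
books.qty | books.yr
3 | 2
7 | 3
After SELECT (2 rows):
books.yr
2
3
After ORDER BY (2 rows):
books.yr
2
3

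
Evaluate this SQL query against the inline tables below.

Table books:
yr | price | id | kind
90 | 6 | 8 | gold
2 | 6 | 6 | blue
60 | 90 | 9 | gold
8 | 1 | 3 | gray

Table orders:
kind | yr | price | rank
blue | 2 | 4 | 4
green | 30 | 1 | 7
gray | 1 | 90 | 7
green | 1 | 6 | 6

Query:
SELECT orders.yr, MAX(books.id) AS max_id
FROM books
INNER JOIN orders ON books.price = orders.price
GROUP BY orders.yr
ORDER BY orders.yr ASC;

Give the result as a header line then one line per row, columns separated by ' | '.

After JOIN orders (4 rows):
books.yr | books.price | books.id | books.kind | orders.kind | orders.yr | orders.price | orders.rank
90 | 6 | 8 | gold | green | 1 | 6 | 6
2 | 6 | 6 | blue | green | 1 | 6 | 6
60 | 90 | 9 | gold | gray | 1 | 90 | 7
8 | 1 | 3 | gray | green | 30 | 1 | 7
After GROUP BY (2 rows):
orders.yr | max_id
1 | 9
30 | 3
After ORDER BY (2 rows):
orders.yr | max_id
1 | 9
30 | 3

== RESULT ==
orders.yr | max_id
1 | 9
30 | 3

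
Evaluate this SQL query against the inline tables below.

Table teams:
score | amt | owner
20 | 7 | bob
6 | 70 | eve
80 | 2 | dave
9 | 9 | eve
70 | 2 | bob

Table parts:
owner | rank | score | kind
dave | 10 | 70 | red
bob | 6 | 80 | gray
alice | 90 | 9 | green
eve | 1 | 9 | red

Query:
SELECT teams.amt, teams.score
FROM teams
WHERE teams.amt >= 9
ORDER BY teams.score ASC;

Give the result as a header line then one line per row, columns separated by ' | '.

After WHERE (2 rows):
teams.score | teams.amt | teams.owner
6 | 70 | eve
9 | 9 | eve
After SELECT (2 rows):
teams.amt | teams.score
70 | 6
9 | 9
After ORDER BY (2 rows):
teams.amt | teams.score
70 | 6
9 | 9

== RESULT ==
teams.amt | teams.score
70 | 6
9 | 9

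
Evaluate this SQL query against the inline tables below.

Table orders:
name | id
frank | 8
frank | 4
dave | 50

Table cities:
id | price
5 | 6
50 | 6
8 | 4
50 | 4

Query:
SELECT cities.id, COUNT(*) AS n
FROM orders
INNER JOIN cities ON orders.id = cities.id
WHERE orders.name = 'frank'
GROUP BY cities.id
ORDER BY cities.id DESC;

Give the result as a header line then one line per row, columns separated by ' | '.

After JOIN cities (3 rows):
orders.name | orders.id | cities.id | cities.price
frank | 8 | 8 | 4
dave | 50 | 50 | 6
dave | 50 | 50 | 4
After WHERE (1 rows):
orders.name | orders.id | cities.id | cities.price
frank | 8 | 8 | 4
After GROUP BY (1 rows):
cities.id | n
8 | 1
After ORDER BY (1 rows):
cities.id | n
8 | 1

== RESULT ==
cities.id | n
8 | 1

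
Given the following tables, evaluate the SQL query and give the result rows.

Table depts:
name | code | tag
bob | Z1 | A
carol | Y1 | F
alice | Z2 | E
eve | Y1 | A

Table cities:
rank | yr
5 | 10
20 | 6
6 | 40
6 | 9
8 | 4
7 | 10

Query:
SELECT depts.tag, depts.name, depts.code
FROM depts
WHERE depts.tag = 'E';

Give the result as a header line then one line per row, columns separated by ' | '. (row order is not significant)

== RESULT ==
depts.tag | depts.name | depts.code
E | alice | Z2

Derivation:
After WHERE (1 rows):
depts.name | depts.code | depts.tag
alice | Z2 | E
After SELECT (1 rows):
depts.tag | depts.name | depts.code
E | alice | Z2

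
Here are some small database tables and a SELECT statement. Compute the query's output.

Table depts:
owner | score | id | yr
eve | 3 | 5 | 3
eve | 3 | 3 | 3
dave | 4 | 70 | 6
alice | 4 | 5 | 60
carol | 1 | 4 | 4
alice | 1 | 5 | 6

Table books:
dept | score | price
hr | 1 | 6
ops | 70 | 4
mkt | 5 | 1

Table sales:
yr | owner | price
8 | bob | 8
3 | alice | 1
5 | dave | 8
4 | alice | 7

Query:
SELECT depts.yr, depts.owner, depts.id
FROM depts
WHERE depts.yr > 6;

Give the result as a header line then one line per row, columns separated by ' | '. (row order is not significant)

After WHERE (1 rows):
depts.owner | depts.score | depts.id | depts.yr
alice | 4 | 5 | 60
After SELECT (1 rows):
depts.yr | depts.owner | depts.id
60 | alice | 5

== RESULT ==
depts.yr | depts.owner | depts.id
60 | alice | 5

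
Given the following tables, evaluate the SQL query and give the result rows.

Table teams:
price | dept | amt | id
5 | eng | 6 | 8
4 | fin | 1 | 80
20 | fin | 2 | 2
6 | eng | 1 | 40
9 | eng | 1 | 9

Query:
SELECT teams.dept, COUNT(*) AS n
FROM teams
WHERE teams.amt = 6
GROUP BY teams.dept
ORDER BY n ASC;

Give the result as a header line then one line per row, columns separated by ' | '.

== RESULT ==
teams.dept | n
eng | 1

Derivation:
After WHERE (1 rows):
teams.price | teams.dept | teams.amt | teams.id
5 | eng | 6 | 8
After GROUP BY (1 rows):
teams.dept | n
eng | 1
After ORDER BY (1 rows):
teams.dept | n
eng | 1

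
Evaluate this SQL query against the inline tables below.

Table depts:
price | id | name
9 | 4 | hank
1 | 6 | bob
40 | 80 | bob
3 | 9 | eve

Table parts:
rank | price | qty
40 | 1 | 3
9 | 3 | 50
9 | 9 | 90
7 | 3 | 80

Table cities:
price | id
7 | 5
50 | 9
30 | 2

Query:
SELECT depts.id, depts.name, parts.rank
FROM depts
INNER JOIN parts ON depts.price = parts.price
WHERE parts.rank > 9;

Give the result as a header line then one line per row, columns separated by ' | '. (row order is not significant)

== RESULT ==
depts.id | depts.name | parts.rank
6 | bob | 40

Derivation:
After JOIN parts (4 rows):
depts.price | depts.id | depts.name | parts.rank | parts.price | parts.qty
9 | 4 | hank | 9 | 9 | 90
1 | 6 | bob | 40 | 1 | 3
3 | 9 | eve | 9 | 3 | 50
3 | 9 | eve | 7 | 3 | 80
After WHERE (1 rows):
depts.price | depts.id | depts.name | parts.rank | parts.price | parts.qty
1 | 6 | bob | 40 | 1 | 3
After SELECT (1 rows):
depts.id | depts.name | parts.rank
6 | bob | 40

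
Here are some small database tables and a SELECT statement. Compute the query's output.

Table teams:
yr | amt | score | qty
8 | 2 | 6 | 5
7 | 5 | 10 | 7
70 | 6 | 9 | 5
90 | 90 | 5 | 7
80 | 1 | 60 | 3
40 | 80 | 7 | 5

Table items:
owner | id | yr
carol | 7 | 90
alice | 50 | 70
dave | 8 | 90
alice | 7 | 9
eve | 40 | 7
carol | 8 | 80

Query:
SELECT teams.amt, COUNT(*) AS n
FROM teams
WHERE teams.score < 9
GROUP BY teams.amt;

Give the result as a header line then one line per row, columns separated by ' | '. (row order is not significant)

== RESULT ==
teams.amt | n
2 | 1
90 | 1
80 | 1

Derivation:
After WHERE (3 rows):
teams.yr | teams.amt | teams.score | teams.qty
8 | 2 | 6 | 5
90 | 90 | 5 | 7
40 | 80 | 7 | 5
After GROUP BY (3 rows):
teams.amt | n
2 | 1
90 | 1
80 | 1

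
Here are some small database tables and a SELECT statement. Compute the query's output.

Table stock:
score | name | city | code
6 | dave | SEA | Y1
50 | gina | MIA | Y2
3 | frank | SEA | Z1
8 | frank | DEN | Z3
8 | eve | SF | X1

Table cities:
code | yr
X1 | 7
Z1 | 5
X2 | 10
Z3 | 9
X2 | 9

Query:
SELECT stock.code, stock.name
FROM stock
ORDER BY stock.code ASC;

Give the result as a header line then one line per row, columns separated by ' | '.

After SELECT (5 rows):
stock.code | stock.name
Y1 | dave
Y2 | gina
Z1 | frank
Z3 | frank
X1 | eve
After ORDER BY (5 rows):
stock.code | stock.name
X1 | eve
Y1 | dave
Y2 | gina
Z1 | frank
Z3 | frank

== RESULT ==
stock.code | stock.name
X1 | eve
Y1 | dave
Y2 | gina
Z1 | frank
Z3 | frank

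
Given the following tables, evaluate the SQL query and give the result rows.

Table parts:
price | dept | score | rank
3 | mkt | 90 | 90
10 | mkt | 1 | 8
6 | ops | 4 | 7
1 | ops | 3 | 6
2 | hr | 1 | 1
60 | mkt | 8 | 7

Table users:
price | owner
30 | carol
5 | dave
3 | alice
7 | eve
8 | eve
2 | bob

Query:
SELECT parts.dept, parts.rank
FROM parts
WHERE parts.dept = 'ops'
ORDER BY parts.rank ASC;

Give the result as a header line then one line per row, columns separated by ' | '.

== RESULT ==
parts.dept | parts.rank
ops | 6
ops | 7

Derivation:
After WHERE (2 rows):
parts.price | parts.dept | parts.score | parts.rank
6 | ops | 4 | 7
1 | ops | 3 | 6
After SELECT (2 rows):
parts.dept | parts.rank
ops | 7
ops | 6
After ORDER BY (2 rows):
parts.dept | parts.rank
ops | 6
ops | 7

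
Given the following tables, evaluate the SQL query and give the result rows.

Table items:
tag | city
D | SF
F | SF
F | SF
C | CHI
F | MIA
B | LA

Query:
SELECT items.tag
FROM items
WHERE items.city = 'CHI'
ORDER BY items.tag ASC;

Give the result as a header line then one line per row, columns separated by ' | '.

After WHERE (1 rows):
items.tag | items.city
C | CHI
After SELECT (1 rows):
items.tag
C
After ORDER BY (1 rows):
items.tag
C

== RESULT ==
items.tag
C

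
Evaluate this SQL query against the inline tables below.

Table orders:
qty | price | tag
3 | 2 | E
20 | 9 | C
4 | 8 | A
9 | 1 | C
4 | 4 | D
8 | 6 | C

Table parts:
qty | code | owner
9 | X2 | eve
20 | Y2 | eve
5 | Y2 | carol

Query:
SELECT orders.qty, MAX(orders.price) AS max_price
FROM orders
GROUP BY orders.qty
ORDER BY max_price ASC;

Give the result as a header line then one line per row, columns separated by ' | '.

After GROUP BY (5 rows):
orders.qty | max_price
3 | 2
20 | 9
4 | 8
9 | 1
8 | 6
After ORDER BY (5 rows):
orders.qty | max_price
9 | 1
3 | 2
8 | 6
4 | 8
20 | 9

== RESULT ==
orders.qty | max_price
9 | 1
3 | 2
8 | 6
4 | 8
20 | 9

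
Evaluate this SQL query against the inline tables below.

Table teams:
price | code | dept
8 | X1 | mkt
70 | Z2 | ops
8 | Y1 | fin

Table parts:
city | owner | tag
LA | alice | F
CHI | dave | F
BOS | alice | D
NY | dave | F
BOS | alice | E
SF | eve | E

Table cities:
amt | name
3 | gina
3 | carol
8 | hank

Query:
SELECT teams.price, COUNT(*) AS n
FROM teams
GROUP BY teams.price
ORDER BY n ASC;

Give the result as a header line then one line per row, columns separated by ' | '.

After GROUP BY (2 rows):
teams.price | n
8 | 2
70 | 1
After ORDER BY (2 rows):
teams.price | n
70 | 1
8 | 2

== RESULT ==
teams.price | n
70 | 1
8 | 2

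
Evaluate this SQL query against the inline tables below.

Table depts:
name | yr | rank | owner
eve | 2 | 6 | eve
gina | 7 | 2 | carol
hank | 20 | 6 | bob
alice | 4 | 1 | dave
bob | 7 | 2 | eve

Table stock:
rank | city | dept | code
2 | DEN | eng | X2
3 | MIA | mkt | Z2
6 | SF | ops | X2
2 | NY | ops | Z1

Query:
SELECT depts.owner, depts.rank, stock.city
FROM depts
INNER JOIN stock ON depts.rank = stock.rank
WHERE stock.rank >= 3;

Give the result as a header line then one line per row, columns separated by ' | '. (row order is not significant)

== RESULT ==
depts.owner | depts.rank | stock.city
eve | 6 | SF
bob | 6 | SF

Derivation:
After JOIN stock (6 rows):
depts.name | depts.yr | depts.rank | depts.owner | stock.rank | stock.city | stock.dept | stock.code
eve | 2 | 6 | eve | 6 | SF | ops | X2
gina | 7 | 2 | carol | 2 | DEN | eng | X2
gina | 7 | 2 | carol | 2 | NY | ops | Z1
hank | 20 | 6 | bob | 6 | SF | ops | X2
bob | 7 | 2 | eve | 2 | DEN | eng | X2
bob | 7 | 2 | eve | 2 | NY | ops | Z1
After WHERE (2 rows):
depts.name | depts.yr | depts.rank | depts.owner | stock.rank | stock.city | stock.dept | stock.code
eve | 2 | 6 | eve | 6 | SF | ops | X2
hank | 20 | 6 | bob | 6 | SF | ops | X2
After SELECT (2 rows):
depts.owner | depts.rank | stock.city
eve | 6 | SF
bob | 6 | SF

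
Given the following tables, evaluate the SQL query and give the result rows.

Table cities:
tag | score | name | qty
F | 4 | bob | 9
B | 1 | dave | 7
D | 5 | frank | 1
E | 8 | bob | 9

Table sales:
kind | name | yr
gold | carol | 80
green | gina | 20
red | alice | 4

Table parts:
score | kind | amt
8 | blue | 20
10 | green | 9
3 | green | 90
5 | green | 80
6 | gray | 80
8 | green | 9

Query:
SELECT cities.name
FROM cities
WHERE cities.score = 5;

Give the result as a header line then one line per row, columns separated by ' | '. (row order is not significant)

After WHERE (1 rows):
cities.tag | cities.score | cities.name | cities.qty
D | 5 | frank | 1
After SELECT (1 rows):
cities.name
frank

== RESULT ==
cities.name
frank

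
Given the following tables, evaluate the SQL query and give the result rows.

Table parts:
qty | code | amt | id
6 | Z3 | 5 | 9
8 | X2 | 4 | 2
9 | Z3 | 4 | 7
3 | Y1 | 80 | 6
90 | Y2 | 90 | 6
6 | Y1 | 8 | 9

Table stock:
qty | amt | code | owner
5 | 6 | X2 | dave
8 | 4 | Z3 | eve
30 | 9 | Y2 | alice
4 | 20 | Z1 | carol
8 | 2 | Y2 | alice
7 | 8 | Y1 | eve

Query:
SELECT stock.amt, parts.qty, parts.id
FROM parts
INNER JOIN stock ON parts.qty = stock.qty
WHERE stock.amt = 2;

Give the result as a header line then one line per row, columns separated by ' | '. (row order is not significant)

== RESULT ==
stock.amt | parts.qty | parts.id
2 | 8 | 2

Derivation:
After JOIN stock (2 rows):
parts.qty | parts.code | parts.amt | parts.id | stock.qty | stock.amt | stock.code | stock.owner
8 | X2 | 4 | 2 | 8 | 4 | Z3 | eve
8 | X2 | 4 | 2 | 8 | 2 | Y2 | alice
After WHERE (1 rows):
parts.qty | parts.code | parts.amt | parts.id | stock.qty | stock.amt | stock.code | stock.owner
8 | X2 | 4 | 2 | 8 | 2 | Y2 | alice
After SELECT (1 rows):
stock.amt | parts.qty | parts.id
2 | 8 | 2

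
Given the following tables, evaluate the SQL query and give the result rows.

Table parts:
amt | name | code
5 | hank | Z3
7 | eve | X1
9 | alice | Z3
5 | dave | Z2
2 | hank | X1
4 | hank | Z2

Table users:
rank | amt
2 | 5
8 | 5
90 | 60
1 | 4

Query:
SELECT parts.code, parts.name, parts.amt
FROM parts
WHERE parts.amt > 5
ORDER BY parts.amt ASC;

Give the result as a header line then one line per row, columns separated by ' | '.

== RESULT ==
parts.code | parts.name | parts.amt
X1 | eve | 7
Z3 | alice | 9

Derivation:
After WHERE (2 rows):
parts.amt | parts.name | parts.code
7 | eve | X1
9 | alice | Z3
After SELECT (2 rows):
parts.code | parts.name | parts.amt
X1 | eve | 7
Z3 | alice | 9
After ORDER BY (2 rows):
parts.code | parts.name | parts.amt
X1 | eve | 7
Z3 | alice | 9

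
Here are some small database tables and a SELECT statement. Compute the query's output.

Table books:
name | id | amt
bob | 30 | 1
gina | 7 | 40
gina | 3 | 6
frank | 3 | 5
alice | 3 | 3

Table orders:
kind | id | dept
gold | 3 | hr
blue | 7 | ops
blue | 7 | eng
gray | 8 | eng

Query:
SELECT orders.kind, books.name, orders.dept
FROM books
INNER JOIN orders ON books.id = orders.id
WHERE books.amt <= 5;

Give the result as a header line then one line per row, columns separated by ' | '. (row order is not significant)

After JOIN orders (5 rows):
books.name | books.id | books.amt | orders.kind | orders.id | orders.dept
gina | 7 | 40 | blue | 7 | ops
gina | 7 | 40 | blue | 7 | eng
gina | 3 | 6 | gold | 3 | hr
frank | 3 | 5 | gold | 3 | hr
alice | 3 | 3 | gold | 3 | hr
After WHERE (2 rows):
books.name | books.id | books.amt | orders.kind | orders.id | orders.dept
frank | 3 | 5 | gold | 3 | hr
alice | 3 | 3 | gold | 3 | hr
After SELECT (2 rows):
orders.kind | books.name | orders.dept
gold | frank | hr
gold | alice | hr

== RESULT ==
orders.kind | books.name | orders.dept
gold | frank | hr
gold | alice | hr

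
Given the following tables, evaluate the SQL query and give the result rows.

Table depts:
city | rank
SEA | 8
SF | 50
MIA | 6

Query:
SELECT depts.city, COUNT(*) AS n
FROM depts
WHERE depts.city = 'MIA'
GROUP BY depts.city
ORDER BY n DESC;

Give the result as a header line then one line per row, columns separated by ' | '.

== RESULT ==
depts.city | n
MIA | 1

Derivation:
After WHERE (1 rows):
depts.city | depts.rank
MIA | 6
After GROUP BY (1 rows):
depts.city | n
MIA | 1
After ORDER BY (1 rows):
depts.city | n
MIA | 1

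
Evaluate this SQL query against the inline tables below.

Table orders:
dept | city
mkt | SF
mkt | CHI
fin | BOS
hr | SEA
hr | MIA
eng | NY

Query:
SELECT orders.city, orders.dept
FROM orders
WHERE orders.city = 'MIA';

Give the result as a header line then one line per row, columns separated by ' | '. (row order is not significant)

== RESULT ==
orders.city | orders.dept
MIA | hr

Derivation:
After WHERE (1 rows):
orders.dept | orders.city
hr | MIA
After SELECT (1 rows):
orders.city | orders.dept
MIA | hr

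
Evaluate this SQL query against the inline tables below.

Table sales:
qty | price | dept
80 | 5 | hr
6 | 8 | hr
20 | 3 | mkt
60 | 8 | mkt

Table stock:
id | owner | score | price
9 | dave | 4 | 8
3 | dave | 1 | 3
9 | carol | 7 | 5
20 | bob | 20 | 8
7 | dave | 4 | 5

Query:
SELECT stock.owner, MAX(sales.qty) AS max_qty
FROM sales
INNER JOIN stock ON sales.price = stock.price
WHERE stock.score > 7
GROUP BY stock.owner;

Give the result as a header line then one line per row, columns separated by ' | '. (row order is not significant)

After JOIN stock (7 rows):
sales.qty | sales.price | sales.dept | stock.id | stock.owner | stock.score | stock.price
80 | 5 | hr | 9 | carol | 7 | 5
80 | 5 | hr | 7 | dave | 4 | 5
6 | 8 | hr | 9 | dave | 4 | 8
6 | 8 | hr | 20 | bob | 20 | 8
20 | 3 | mkt | 3 | dave | 1 | 3
60 | 8 | mkt | 9 | dave | 4 | 8
60 | 8 | mkt | 20 | bob | 20 | 8
After WHERE (2 rows):
sales.qty | sales.price | sales.dept | stock.id | stock.owner | stock.score | stock.price
6 | 8 | hr | 20 | bob | 20 | 8
60 | 8 | mkt | 20 | bob | 20 | 8
After GROUP BY (1 rows):
stock.owner | max_qty
bob | 60

== RESULT ==
stock.owner | max_qty
bob | 60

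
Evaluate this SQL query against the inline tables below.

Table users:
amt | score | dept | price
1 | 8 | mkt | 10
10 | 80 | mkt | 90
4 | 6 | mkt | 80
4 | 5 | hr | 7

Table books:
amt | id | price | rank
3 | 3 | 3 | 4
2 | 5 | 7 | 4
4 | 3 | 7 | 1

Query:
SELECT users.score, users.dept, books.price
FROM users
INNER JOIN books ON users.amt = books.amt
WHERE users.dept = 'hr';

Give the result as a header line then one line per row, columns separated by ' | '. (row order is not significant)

After JOIN books (2 rows):
users.amt | users.score | users.dept | users.price | books.amt | books.id | books.price | books.rank
4 | 6 | mkt | 80 | 4 | 3 | 7 | 1
4 | 5 | hr | 7 | 4 | 3 | 7 | 1
After WHERE (1 rows):
users.amt | users.score | users.dept | users.price | books.amt | books.id | books.price | books.rank
4 | 5 | hr | 7 | 4 | 3 | 7 | 1
After SELECT (1 rows):
users.score | users.dept | books.price
5 | hr | 7

== RESULT ==
users.score | users.dept | books.price
5 | hr | 7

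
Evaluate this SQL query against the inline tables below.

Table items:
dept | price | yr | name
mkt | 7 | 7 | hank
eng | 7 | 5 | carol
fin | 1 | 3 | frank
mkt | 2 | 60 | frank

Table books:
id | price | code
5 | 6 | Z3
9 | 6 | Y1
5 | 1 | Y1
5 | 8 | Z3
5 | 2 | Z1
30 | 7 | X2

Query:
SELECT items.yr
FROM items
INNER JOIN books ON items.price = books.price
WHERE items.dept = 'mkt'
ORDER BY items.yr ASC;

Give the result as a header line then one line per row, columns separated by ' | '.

== RESULT ==
items.yr
7
60

Derivation:
After JOIN books (4 rows):
items.dept | items.price | items.yr | items.name | books.id | books.price | books.code
mkt | 7 | 7 | hank | 30 | 7 | X2
eng | 7 | 5 | carol | 30 | 7 | X2
fin | 1 | 3 | frank | 5 | 1 | Y1
mkt | 2 | 60 | frank | 5 | 2 | Z1
After WHERE (2 rows):
items.dept | items.price | items.yr | items.name | books.id | books.price | books.code
mkt | 7 | 7 | hank | 30 | 7 | X2
mkt | 2 | 60 | frank | 5 | 2 | Z1
After SELECT (2 rows):
items.yr
7
60
After ORDER BY (2 rows):
items.yr
7
60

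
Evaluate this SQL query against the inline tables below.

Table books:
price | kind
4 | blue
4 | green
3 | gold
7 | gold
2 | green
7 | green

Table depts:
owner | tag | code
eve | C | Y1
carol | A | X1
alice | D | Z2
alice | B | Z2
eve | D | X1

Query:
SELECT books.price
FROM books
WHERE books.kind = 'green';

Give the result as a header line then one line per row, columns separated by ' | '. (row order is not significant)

== RESULT ==
books.price
4
2
7

Derivation:
After WHERE (3 rows):
books.price | books.kind
4 | green
2 | green
7 | green
After SELECT (3 rows):
books.price
4
2
7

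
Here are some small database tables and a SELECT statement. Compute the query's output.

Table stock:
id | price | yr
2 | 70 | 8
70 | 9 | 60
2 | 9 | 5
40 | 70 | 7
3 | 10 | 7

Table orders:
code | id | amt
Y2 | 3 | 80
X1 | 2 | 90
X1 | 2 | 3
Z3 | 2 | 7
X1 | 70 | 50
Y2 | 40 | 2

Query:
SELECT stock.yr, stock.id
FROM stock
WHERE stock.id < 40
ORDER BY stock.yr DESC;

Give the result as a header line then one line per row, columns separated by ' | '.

After WHERE (3 rows):
stock.id | stock.price | stock.yr
2 | 70 | 8
2 | 9 | 5
3 | 10 | 7
After SELECT (3 rows):
stock.yr | stock.id
8 | 2
5 | 2
7 | 3
After ORDER BY (3 rows):
stock.yr | stock.id
8 | 2
7 | 3
5 | 2

== RESULT ==
stock.yr | stock.id
8 | 2
7 | 3
5 | 2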